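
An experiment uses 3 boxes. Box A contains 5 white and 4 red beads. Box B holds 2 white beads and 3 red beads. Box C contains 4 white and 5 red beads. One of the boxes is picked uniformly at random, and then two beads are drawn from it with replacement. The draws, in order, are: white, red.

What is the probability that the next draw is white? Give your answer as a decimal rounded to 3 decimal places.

The likelihood of the observed sequence under each hypothesis: P(data | box A) = (5/9)(4/9) = 0.24691; P(data | box B) = (2/5)(3/5) = 0.24; P(data | box C) = (4/9)(5/9) = 0.24691.
Multiplying each by its prior: 1/3 · 0.24691 = 0.082305, 1/3 · 0.24 = 0.08, 1/3 · 0.24691 = 0.082305; summing to 0.24461.
Normalising, the posterior is P(box A | data) = 0.33647, P(box B | data) = 0.32705, P(box C | data) = 0.33647.
Averaging over the posterior, P(white next | data) = (5/9)(0.33647) + (2/5)(0.32705) + (4/9)(0.33647) = 0.46729.

0.467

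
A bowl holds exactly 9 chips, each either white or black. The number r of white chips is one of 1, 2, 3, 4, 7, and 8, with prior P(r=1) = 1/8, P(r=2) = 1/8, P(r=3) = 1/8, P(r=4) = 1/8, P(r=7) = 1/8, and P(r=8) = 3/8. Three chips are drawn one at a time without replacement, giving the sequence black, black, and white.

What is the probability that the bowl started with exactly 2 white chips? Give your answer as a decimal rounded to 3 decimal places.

Compute the likelihood of the observed sequence for each case: P(data | r = 1) = (8/9)(7/8)(1/7) = 1/9; P(data | r = 2) = (7/9)(6/8)(2/7) = 1/6; P(data | r = 3) = (6/9)(5/8)(3/7) = 5/28; P(data | r = 4) = (5/9)(4/8)(4/7) = 10/63; P(data | r = 7) = (2/9)(1/8)(7/7) = 1/36; P(data | r = 8) = (1/9)(0/8) = 0.
The prior-weighted likelihoods are 1/8 · 1/9 = 1/72, 1/8 · 1/6 = 1/48, 1/8 · 5/28 = 5/224, 1/8 · 10/63 = 5/252, 1/8 · 1/36 = 1/288, 3/8 · 0 = 0; with total 9/112.
By Bayes' rule, P(r = 2 | data) = (1/48) / (9/112) = 7/27.

0.259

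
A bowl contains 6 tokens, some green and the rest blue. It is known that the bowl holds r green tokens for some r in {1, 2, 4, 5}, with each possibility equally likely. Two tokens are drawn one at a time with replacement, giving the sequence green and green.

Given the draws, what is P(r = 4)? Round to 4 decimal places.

0.3478

For each hypothesis, P(data | H) works out to: P(data | r = 1) = (1/6)(1/6) = 1/36; P(data | r = 2) = (2/6)(2/6) = 1/9; P(data | r = 4) = (4/6)(4/6) = 4/9; P(data | r = 5) = (5/6)(5/6) = 25/36.
The prior-weighted likelihoods are 1/4 · 1/36 = 1/144, 1/4 · 1/9 = 1/36, 1/4 · 4/9 = 1/9, 1/4 · 25/36 = 25/144; these sum to 23/72.
By Bayes' rule, P(r = 4 | data) = (1/9) / (23/72) = 8/23.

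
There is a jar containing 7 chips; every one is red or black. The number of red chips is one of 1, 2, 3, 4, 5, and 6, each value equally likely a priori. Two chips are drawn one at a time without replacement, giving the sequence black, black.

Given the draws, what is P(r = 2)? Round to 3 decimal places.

The likelihood of the observed sequence under each hypothesis: P(data | r = 1) = (6/7)(5/6) = 5/7; P(data | r = 2) = (5/7)(4/6) = 10/21; P(data | r = 3) = (4/7)(3/6) = 2/7; P(data | r = 4) = (3/7)(2/6) = 1/7; P(data | r = 5) = (2/7)(1/6) = 1/21; P(data | r = 6) = (1/7)(0/6) = 0.
Weighting by the prior gives 1/6 · 5/7 = 5/42, 1/6 · 10/21 = 5/63, 1/6 · 2/7 = 1/21, 1/6 · 1/7 = 1/42, 1/6 · 1/21 = 1/126, 1/6 · 0 = 0; summing to 5/18.
By Bayes' rule, P(r = 2 | data) = (5/63) / (5/18) = 2/7.

0.286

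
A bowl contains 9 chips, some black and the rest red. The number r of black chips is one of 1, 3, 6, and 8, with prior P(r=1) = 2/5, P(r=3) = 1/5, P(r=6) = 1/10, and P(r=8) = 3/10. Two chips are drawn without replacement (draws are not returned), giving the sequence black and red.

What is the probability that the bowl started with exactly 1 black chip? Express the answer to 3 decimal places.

0.291

Under each hypothesis, the probability of the observed sequence is: P(data | r = 1) = (1/9)(8/8) = 1/9; P(data | r = 3) = (3/9)(6/8) = 1/4; P(data | r = 6) = (6/9)(3/8) = 1/4; P(data | r = 8) = (8/9)(1/8) = 1/9.
The prior-weighted likelihoods are 2/5 · 1/9 = 2/45, 1/5 · 1/4 = 1/20, 1/10 · 1/4 = 1/40, 3/10 · 1/9 = 1/30; with total 11/72.
Hence P(r = 1 | data) = (2/45) / (11/72) = 16/55.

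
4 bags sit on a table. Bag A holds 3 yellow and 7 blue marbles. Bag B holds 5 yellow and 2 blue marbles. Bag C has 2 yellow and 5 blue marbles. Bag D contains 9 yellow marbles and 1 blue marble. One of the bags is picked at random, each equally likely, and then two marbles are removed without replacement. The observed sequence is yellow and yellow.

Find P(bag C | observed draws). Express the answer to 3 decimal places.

Compute the likelihood of the observed sequence for each case: P(data | bag A) = (3/10)(2/9) = 1/15; P(data | bag B) = (5/7)(4/6) = 10/21; P(data | bag C) = (2/7)(1/6) = 1/21; P(data | bag D) = (9/10)(8/9) = 4/5.
Multiplying each by its prior: 1/4 · 1/15 = 1/60, 1/4 · 10/21 = 5/42, 1/4 · 1/21 = 1/84, 1/4 · 4/5 = 1/5; with total 73/210.
So P(bag C | data) = (1/84) / (73/210) = 5/146.

0.034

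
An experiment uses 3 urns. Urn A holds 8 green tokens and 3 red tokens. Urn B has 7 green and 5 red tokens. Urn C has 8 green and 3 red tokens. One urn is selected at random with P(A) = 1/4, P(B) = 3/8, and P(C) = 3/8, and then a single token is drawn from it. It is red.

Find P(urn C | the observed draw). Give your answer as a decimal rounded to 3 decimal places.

Compute the likelihood of this draw for each case: P(data | urn A) = (3/11) = 3/11; P(data | urn B) = (5/12) = 5/12; P(data | urn C) = (3/11) = 3/11.
Weighting by the prior gives 1/4 · 3/11 = 3/44, 3/8 · 5/12 = 5/32, 3/8 · 3/11 = 9/88; summing to 115/352.
By Bayes' rule, P(urn C | data) = (9/88) / (115/352) = 36/115.

0.313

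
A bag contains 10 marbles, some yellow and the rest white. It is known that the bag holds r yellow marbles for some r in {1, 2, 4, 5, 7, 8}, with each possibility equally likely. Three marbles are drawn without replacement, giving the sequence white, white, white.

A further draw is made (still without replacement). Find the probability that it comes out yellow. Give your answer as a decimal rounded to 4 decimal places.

0.2782

Under each hypothesis, the probability of the observed sequence is: P(data | r = 1) = (9/10)(8/9)(7/8) = 7/10; P(data | r = 2) = (8/10)(7/9)(6/8) = 7/15; P(data | r = 4) = (6/10)(5/9)(4/8) = 1/6; P(data | r = 5) = (5/10)(4/9)(3/8) = 1/12; P(data | r = 7) = (3/10)(2/9)(1/8) = 1/120; P(data | r = 8) = (2/10)(1/9)(0/8) = 0.
Weighting by the prior gives 1/6 · 7/10 = 7/60, 1/6 · 7/15 = 7/90, 1/6 · 1/6 = 1/36, 1/6 · 1/12 = 1/72, 1/6 · 1/120 = 1/720, 1/6 · 0 = 0; summing to 19/80.
Normalising, the posterior is P(r = 1 | data) = 28/57, P(r = 2 | data) = 56/171, P(r = 4 | data) = 20/171, P(r = 5 | data) = 10/171, P(r = 7 | data) = 1/171, P(r = 8 | data) = 0.
So P(yellow next | data) = Σ P(yellow next | H) P(H | data) = (1/7)(28/57) + (2/7)(56/171) + (4/7)(20/171) + (5/7)(10/171) + (1)(1/171) = 37/133.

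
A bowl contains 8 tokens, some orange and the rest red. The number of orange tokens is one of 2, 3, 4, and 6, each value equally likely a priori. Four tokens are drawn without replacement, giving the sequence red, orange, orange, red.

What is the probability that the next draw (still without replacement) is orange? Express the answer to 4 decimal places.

0.4219

Compute the likelihood of the observed sequence for each case: P(data | r = 2) = (6/8)(2/7)(1/6)(5/5) = 1/28; P(data | r = 3) = (5/8)(3/7)(2/6)(4/5) = 1/14; P(data | r = 4) = (4/8)(4/7)(3/6)(3/5) = 3/35; P(data | r = 6) = (2/8)(6/7)(5/6)(1/5) = 1/28.
Multiplying each by its prior: 1/4 · 1/28 = 1/112, 1/4 · 1/14 = 1/56, 1/4 · 3/35 = 3/140, 1/4 · 1/28 = 1/112; with total 2/35.
Dividing through by the total gives posterior P(r = 2 | data) = 5/32, P(r = 3 | data) = 5/16, P(r = 4 | data) = 3/8, P(r = 6 | data) = 5/32.
So P(orange next | data) = Σ P(orange next | H) P(H | data) = (0)(5/32) + (1/4)(5/16) + (1/2)(3/8) + (1)(5/32) = 27/64.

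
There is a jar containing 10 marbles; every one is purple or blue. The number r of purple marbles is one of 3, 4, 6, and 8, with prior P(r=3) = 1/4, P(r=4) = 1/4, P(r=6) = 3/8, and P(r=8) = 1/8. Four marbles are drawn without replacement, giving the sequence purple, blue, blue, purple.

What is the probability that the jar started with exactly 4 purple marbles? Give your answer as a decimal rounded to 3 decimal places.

0.298

For each hypothesis, P(data | H) works out to: P(data | r = 3) = (3/10)(7/9)(6/8)(2/7) = 0.05; P(data | r = 4) = (4/10)(6/9)(5/8)(3/7) = 0.071429; P(data | r = 6) = (6/10)(4/9)(3/8)(5/7) = 0.071429; P(data | r = 8) = (8/10)(2/9)(1/8)(7/7) = 0.022222.
The prior-weighted likelihoods are 1/4 · 0.05 = 0.0125, 1/4 · 0.071429 = 0.017857, 3/8 · 0.071429 = 0.026786, 1/8 · 0.022222 = 0.0027778; these sum to 0.059921.
So P(r = 4 | data) = (0.017857) / (0.059921) = 0.29801.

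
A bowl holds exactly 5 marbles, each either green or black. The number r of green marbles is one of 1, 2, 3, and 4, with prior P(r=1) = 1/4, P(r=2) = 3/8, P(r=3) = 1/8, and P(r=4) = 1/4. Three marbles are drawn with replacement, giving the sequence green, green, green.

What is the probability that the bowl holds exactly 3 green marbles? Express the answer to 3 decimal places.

0.149

The likelihood of the observed sequence under each hypothesis: P(data | r = 1) = (1/5)(1/5)(1/5) = 1/125; P(data | r = 2) = (2/5)(2/5)(2/5) = 8/125; P(data | r = 3) = (3/5)(3/5)(3/5) = 27/125; P(data | r = 4) = (4/5)(4/5)(4/5) = 64/125.
Weighting by the prior gives 1/4 · 1/125 = 1/500, 3/8 · 8/125 = 3/125, 1/8 · 27/125 = 27/1000, 1/4 · 64/125 = 16/125; these sum to 181/1000.
Therefore the posterior P(r = 3 | data) = (27/1000) / (181/1000) = 27/181.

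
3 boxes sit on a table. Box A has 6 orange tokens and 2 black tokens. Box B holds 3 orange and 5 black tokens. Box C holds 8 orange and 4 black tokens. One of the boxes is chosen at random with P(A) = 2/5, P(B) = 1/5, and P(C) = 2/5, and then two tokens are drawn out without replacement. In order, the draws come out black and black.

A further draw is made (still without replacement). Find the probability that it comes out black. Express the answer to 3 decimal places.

0.352

Under each hypothesis, the probability of the observed sequence is: P(data | box A) = (2/8)(1/7) = 1/28; P(data | box B) = (5/8)(4/7) = 5/14; P(data | box C) = (4/12)(3/11) = 1/11.
Multiplying each by its prior: 2/5 · 1/28 = 1/70, 1/5 · 5/14 = 1/14, 2/5 · 1/11 = 2/55; summing to 47/385.
Normalising, the posterior is P(box A | data) = 11/94, P(box B | data) = 55/94, P(box C | data) = 14/47.
So P(black next | data) = Σ P(black next | H) P(H | data) = (0)(11/94) + (1/2)(55/94) + (1/5)(14/47) = 331/940.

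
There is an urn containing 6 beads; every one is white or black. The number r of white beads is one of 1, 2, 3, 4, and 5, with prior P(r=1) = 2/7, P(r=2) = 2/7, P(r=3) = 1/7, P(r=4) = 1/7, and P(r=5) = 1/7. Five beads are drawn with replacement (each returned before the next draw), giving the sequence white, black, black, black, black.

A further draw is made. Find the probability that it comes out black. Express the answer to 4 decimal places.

The likelihood of the observed sequence under each hypothesis: P(data | r = 1) = (1/6)(5/6)(5/6)(5/6)(5/6) = 0.080376; P(data | r = 2) = (2/6)(4/6)(4/6)(4/6)(4/6) = 0.065844; P(data | r = 3) = (3/6)(3/6)(3/6)(3/6)(3/6) = 0.03125; P(data | r = 4) = (4/6)(2/6)(2/6)(2/6)(2/6) = 0.0082305; P(data | r = 5) = (5/6)(1/6)(1/6)(1/6)(1/6) = 0.000643.
The prior-weighted likelihoods are 2/7 · 0.080376 = 0.022964, 2/7 · 0.065844 = 0.018812, 1/7 · 0.03125 = 0.0044643, 1/7 · 0.0082305 = 0.0011758, 1/7 · 0.000643 = 9.1858e-05; these sum to 0.047509.
Normalising, the posterior is P(r = 1 | data) = 0.48337, P(r = 2 | data) = 0.39598, P(r = 3 | data) = 0.093968, P(r = 4 | data) = 0.024749, P(r = 5 | data) = 0.0019335.
So P(black next | data) = Σ P(black next | H) P(H | data) = (5/6)(0.48337) + (2/3)(0.39598) + (1/2)(0.093968) + (1/3)(0.024749) + (1/6)(0.0019335) = 0.72235.

0.7224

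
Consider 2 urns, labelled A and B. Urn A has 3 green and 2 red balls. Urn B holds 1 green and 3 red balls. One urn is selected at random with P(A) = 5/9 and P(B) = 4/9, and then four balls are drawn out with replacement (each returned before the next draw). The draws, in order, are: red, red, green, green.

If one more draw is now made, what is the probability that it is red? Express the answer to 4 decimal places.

0.5148

For each hypothesis, P(data | H) works out to: P(data | urn A) = (2/5)(2/5)(3/5)(3/5) = 0.0576; P(data | urn B) = (3/4)(3/4)(1/4)(1/4) = 0.035156.
Multiplying each by its prior: 5/9 · 0.0576 = 0.032, 4/9 · 0.035156 = 0.015625; summing to 0.047625.
The posterior is then P(urn A | data) = 0.67192, P(urn B | data) = 0.32808.
The predictive probability is P(red next | data) = (2/5)(0.67192) + (3/4)(0.32808) = 0.51483.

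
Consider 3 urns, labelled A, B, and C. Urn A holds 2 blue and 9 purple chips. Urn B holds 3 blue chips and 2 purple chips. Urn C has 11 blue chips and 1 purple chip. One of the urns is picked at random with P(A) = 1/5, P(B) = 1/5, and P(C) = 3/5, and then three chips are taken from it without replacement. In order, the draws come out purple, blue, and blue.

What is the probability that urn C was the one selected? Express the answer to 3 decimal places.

Under each hypothesis, the probability of the observed sequence is: P(data | urn A) = (9/11)(2/10)(1/9) = 0.018182; P(data | urn B) = (2/5)(3/4)(2/3) = 0.2; P(data | urn C) = (1/12)(11/11)(10/10) = 0.083333.
Weighting by the prior gives 1/5 · 0.018182 = 0.0036364, 1/5 · 0.2 = 0.04, 3/5 · 0.083333 = 0.05; these sum to 0.093636.
Therefore the posterior P(urn C | data) = (0.05) / (0.093636) = 0.53398.

0.534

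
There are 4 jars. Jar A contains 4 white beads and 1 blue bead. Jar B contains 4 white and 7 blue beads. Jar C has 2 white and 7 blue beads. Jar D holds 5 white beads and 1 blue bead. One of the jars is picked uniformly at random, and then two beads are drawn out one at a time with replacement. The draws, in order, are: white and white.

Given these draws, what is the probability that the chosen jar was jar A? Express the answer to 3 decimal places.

Compute the likelihood of the observed sequence for each case: P(data | jar A) = (4/5)(4/5) = 0.64; P(data | jar B) = (4/11)(4/11) = 0.13223; P(data | jar C) = (2/9)(2/9) = 0.049383; P(data | jar D) = (5/6)(5/6) = 0.69444.
Multiplying each by its prior: 1/4 · 0.64 = 0.16, 1/4 · 0.13223 = 0.033058, 1/4 · 0.049383 = 0.012346, 1/4 · 0.69444 = 0.17361; summing to 0.37901.
Hence P(jar A | data) = (0.16) / (0.37901) = 0.42215.

0.422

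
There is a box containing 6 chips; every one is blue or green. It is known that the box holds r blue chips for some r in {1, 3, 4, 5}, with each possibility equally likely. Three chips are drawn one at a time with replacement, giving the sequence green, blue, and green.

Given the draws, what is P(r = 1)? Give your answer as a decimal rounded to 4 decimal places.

0.3425

Under each hypothesis, the probability of the observed sequence is: P(data | r = 1) = (5/6)(1/6)(5/6) = 25/216; P(data | r = 3) = (3/6)(3/6)(3/6) = 1/8; P(data | r = 4) = (2/6)(4/6)(2/6) = 2/27; P(data | r = 5) = (1/6)(5/6)(1/6) = 5/216.
Weighting by the prior gives 1/4 · 25/216 = 25/864, 1/4 · 1/8 = 1/32, 1/4 · 2/27 = 1/54, 1/4 · 5/216 = 5/864; with total 73/864.
Hence P(r = 1 | data) = (25/864) / (73/864) = 25/73.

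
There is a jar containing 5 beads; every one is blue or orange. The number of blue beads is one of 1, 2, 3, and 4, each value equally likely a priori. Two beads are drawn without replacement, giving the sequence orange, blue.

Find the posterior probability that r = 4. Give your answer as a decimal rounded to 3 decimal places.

0.200

Under each hypothesis, the probability of the observed sequence is: P(data | r = 1) = (4/5)(1/4) = 1/5; P(data | r = 2) = (3/5)(2/4) = 3/10; P(data | r = 3) = (2/5)(3/4) = 3/10; P(data | r = 4) = (1/5)(4/4) = 1/5.
Multiplying each by its prior: 1/4 · 1/5 = 1/20, 1/4 · 3/10 = 3/40, 1/4 · 3/10 = 3/40, 1/4 · 1/5 = 1/20; these sum to 1/4.
So P(r = 4 | data) = (1/20) / (1/4) = 1/5.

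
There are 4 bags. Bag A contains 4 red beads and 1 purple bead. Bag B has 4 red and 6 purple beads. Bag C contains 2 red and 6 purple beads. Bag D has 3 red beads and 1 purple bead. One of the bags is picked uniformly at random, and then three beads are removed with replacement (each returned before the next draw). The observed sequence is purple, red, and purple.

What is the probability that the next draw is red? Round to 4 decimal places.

The likelihood of the observed sequence under each hypothesis: P(data | bag A) = (1/5)(4/5)(1/5) = 0.032; P(data | bag B) = (6/10)(4/10)(6/10) = 0.144; P(data | bag C) = (6/8)(2/8)(6/8) = 0.14062; P(data | bag D) = (1/4)(3/4)(1/4) = 0.046875.
Weighting by the prior gives 1/4 · 0.032 = 0.008, 1/4 · 0.144 = 0.036, 1/4 · 0.14062 = 0.035156, 1/4 · 0.046875 = 0.011719; these sum to 0.090875.
The posterior is then P(bag A | data) = 0.088033, P(bag B | data) = 0.39615, P(bag C | data) = 0.38686, P(bag D | data) = 0.12895.
The predictive probability is P(red next | data) = (4/5)(0.088033) + (2/5)(0.39615) + (1/4)(0.38686) + (3/4)(0.12895) = 0.42232.

0.4223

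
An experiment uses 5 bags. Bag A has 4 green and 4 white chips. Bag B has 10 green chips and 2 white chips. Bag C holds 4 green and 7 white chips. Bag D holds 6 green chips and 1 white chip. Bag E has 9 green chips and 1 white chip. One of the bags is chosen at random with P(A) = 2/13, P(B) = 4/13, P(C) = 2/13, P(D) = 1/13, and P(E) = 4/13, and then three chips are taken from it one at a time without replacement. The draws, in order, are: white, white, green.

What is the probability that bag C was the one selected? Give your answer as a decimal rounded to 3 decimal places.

The likelihood of the observed sequence under each hypothesis: P(data | bag A) = (4/8)(3/7)(4/6) = 0.14286; P(data | bag B) = (2/12)(1/11)(10/10) = 0.015152; P(data | bag C) = (7/11)(6/10)(4/9) = 0.1697; P(data | bag D) = (1/7)(0/6) = 0; P(data | bag E) = (1/10)(0/9) = 0.
The prior-weighted likelihoods are 2/13 · 0.14286 = 0.021978, 4/13 · 0.015152 = 0.004662, 2/13 · 0.1697 = 0.026107, 1/13 · 0 = 0, 4/13 · 0 = 0; summing to 0.052747.
By Bayes' rule, P(bag C | data) = (0.026107) / (0.052747) = 0.49495.

0.495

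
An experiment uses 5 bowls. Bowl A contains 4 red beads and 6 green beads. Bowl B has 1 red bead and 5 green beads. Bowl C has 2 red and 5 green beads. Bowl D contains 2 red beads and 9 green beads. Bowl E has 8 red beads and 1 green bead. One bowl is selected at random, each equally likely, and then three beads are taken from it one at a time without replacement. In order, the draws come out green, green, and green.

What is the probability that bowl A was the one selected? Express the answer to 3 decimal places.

0.114

Under each hypothesis, the probability of the observed sequence is: P(data | bowl A) = (6/10)(5/9)(4/8) = 0.16667; P(data | bowl B) = (5/6)(4/5)(3/4) = 0.5; P(data | bowl C) = (5/7)(4/6)(3/5) = 0.28571; P(data | bowl D) = (9/11)(8/10)(7/9) = 0.50909; P(data | bowl E) = (1/9)(0/8) = 0.
Multiplying each by its prior: 1/5 · 0.16667 = 0.033333, 1/5 · 0.5 = 0.1, 1/5 · 0.28571 = 0.057143, 1/5 · 0.50909 = 0.10182, 1/5 · 0 = 0; with total 0.29229.
Hence P(bowl A | data) = (0.033333) / (0.29229) = 0.11404.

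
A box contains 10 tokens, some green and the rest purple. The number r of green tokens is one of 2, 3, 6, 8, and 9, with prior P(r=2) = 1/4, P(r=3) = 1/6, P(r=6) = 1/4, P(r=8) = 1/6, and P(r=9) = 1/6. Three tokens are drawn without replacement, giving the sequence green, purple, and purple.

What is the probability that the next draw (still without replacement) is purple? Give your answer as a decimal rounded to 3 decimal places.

For each hypothesis, P(data | H) works out to: P(data | r = 2) = (2/10)(8/9)(7/8) = 0.15556; P(data | r = 3) = (3/10)(7/9)(6/8) = 0.175; P(data | r = 6) = (6/10)(4/9)(3/8) = 0.1; P(data | r = 8) = (8/10)(2/9)(1/8) = 0.022222; P(data | r = 9) = (9/10)(1/9)(0/8) = 0.
The prior-weighted likelihoods are 1/4 · 0.15556 = 0.038889, 1/6 · 0.175 = 0.029167, 1/4 · 0.1 = 0.025, 1/6 · 0.022222 = 0.0037037, 1/6 · 0 = 0; summing to 0.096759.
Normalising, the posterior is P(r = 2 | data) = 0.40191, P(r = 3 | data) = 0.30144, P(r = 6 | data) = 0.25837, P(r = 8 | data) = 0.038278, P(r = 9 | data) = 0.
Averaging over the posterior, P(purple next | data) = (6/7)(0.40191) + (5/7)(0.30144) + (2/7)(0.25837) + (0)(0.038278) = 0.63363.

0.634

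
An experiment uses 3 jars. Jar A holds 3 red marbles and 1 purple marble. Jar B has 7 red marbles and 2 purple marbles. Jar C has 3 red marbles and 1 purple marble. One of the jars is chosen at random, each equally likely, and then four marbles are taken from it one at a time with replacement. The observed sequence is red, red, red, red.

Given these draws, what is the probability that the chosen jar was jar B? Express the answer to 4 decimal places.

Compute the likelihood of the observed sequence for each case: P(data | jar A) = (3/4)(3/4)(3/4)(3/4) = 0.31641; P(data | jar B) = (7/9)(7/9)(7/9)(7/9) = 0.36595; P(data | jar C) = (3/4)(3/4)(3/4)(3/4) = 0.31641.
Weighting by the prior gives 1/3 · 0.31641 = 0.10547, 1/3 · 0.36595 = 0.12198, 1/3 · 0.31641 = 0.10547; summing to 0.33292.
Hence P(jar B | data) = (0.12198) / (0.33292) = 0.3664.

0.3664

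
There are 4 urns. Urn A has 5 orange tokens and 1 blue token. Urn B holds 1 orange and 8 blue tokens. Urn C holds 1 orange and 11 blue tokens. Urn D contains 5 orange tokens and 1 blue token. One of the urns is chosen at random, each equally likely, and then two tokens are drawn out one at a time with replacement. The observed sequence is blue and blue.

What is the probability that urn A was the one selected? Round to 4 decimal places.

0.0165

For each hypothesis, P(data | H) works out to: P(data | urn A) = (1/6)(1/6) = 0.027778; P(data | urn B) = (8/9)(8/9) = 0.79012; P(data | urn C) = (11/12)(11/12) = 0.84028; P(data | urn D) = (1/6)(1/6) = 0.027778.
Multiplying each by its prior: 1/4 · 0.027778 = 0.0069444, 1/4 · 0.79012 = 0.19753, 1/4 · 0.84028 = 0.21007, 1/4 · 0.027778 = 0.0069444; summing to 0.42149.
Hence P(urn A | data) = (0.0069444) / (0.42149) = 0.016476.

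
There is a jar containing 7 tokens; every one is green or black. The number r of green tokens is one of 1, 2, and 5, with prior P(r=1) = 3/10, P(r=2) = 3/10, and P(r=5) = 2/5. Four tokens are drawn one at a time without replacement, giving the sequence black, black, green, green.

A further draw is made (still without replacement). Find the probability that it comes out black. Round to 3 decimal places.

0.429

Compute the likelihood of the observed sequence for each case: P(data | r = 1) = (6/7)(5/6)(1/5)(0/4) = 0; P(data | r = 2) = (5/7)(4/6)(2/5)(1/4) = 1/21; P(data | r = 5) = (2/7)(1/6)(5/5)(4/4) = 1/21.
Weighting by the prior gives 3/10 · 0 = 0, 3/10 · 1/21 = 1/70, 2/5 · 1/21 = 2/105; with total 1/30.
The posterior is then P(r = 1 | data) = 0, P(r = 2 | data) = 3/7, P(r = 5 | data) = 4/7.
So P(black next | data) = Σ P(black next | H) P(H | data) = (1)(3/7) + (0)(4/7) = 3/7.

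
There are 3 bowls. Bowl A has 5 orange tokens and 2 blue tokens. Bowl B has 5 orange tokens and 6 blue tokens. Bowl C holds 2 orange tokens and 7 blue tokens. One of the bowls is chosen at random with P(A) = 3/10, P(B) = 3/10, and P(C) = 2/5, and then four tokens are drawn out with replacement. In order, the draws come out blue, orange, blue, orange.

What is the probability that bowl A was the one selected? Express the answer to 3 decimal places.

Under each hypothesis, the probability of the observed sequence is: P(data | bowl A) = (2/7)(5/7)(2/7)(5/7) = 0.041649; P(data | bowl B) = (6/11)(5/11)(6/11)(5/11) = 0.061471; P(data | bowl C) = (7/9)(2/9)(7/9)(2/9) = 0.029873.
Weighting by the prior gives 3/10 · 0.041649 = 0.012495, 3/10 · 0.061471 = 0.018441, 2/5 · 0.029873 = 0.011949; summing to 0.042886.
By Bayes' rule, P(bowl A | data) = (0.012495) / (0.042886) = 0.29135.

0.291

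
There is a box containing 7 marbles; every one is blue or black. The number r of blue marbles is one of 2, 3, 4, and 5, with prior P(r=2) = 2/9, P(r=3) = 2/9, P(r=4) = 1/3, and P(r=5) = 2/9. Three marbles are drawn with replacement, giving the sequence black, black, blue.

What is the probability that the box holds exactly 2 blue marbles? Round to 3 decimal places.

For each hypothesis, P(data | H) works out to: P(data | r = 2) = (5/7)(5/7)(2/7) = 0.14577; P(data | r = 3) = (4/7)(4/7)(3/7) = 0.13994; P(data | r = 4) = (3/7)(3/7)(4/7) = 0.10496; P(data | r = 5) = (2/7)(2/7)(5/7) = 0.058309.
Weighting by the prior gives 2/9 · 0.14577 = 0.032394, 2/9 · 0.13994 = 0.031098, 1/3 · 0.10496 = 0.034985, 2/9 · 0.058309 = 0.012958; summing to 0.11144.
Therefore the posterior P(r = 2 | data) = (0.032394) / (0.11144) = 0.2907.

0.291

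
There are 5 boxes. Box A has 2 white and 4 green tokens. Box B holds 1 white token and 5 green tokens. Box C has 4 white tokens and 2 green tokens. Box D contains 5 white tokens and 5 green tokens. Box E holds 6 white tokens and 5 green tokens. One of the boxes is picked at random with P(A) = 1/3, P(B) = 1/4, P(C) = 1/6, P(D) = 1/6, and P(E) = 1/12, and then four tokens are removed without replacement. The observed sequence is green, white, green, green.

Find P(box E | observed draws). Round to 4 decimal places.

0.0379

For each hypothesis, P(data | H) works out to: P(data | box A) = (4/6)(2/5)(3/4)(2/3) = 0.13333; P(data | box B) = (5/6)(1/5)(4/4)(3/3) = 0.16667; P(data | box C) = (2/6)(4/5)(1/4)(0/3) = 0; P(data | box D) = (5/10)(5/9)(4/8)(3/7) = 0.059524; P(data | box E) = (5/11)(6/10)(4/9)(3/8) = 0.045455.
Weighting by the prior gives 1/3 · 0.13333 = 0.044444, 1/4 · 0.16667 = 0.041667, 1/6 · 0 = 0, 1/6 · 0.059524 = 0.0099206, 1/12 · 0.045455 = 0.0037879; with total 0.09982.
So P(box E | data) = (0.0037879) / (0.09982) = 0.037947.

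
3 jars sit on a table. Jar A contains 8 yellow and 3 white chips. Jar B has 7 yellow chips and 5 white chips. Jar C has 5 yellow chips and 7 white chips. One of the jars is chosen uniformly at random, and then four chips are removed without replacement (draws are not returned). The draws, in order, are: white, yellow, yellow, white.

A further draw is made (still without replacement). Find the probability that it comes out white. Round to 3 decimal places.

Under each hypothesis, the probability of the observed sequence is: P(data | jar A) = (3/11)(8/10)(7/9)(2/8) = 0.042424; P(data | jar B) = (5/12)(7/11)(6/10)(4/9) = 0.070707; P(data | jar C) = (7/12)(5/11)(4/10)(6/9) = 0.070707.
Weighting by the prior gives 1/3 · 0.042424 = 0.014141, 1/3 · 0.070707 = 0.023569, 1/3 · 0.070707 = 0.023569; these sum to 0.061279.
Dividing through by the total gives posterior P(jar A | data) = 0.23077, P(jar B | data) = 0.38462, P(jar C | data) = 0.38462.
So P(white next | data) = Σ P(white next | H) P(H | data) = (1/7)(0.23077) + (3/8)(0.38462) + (5/8)(0.38462) = 0.41758.

0.418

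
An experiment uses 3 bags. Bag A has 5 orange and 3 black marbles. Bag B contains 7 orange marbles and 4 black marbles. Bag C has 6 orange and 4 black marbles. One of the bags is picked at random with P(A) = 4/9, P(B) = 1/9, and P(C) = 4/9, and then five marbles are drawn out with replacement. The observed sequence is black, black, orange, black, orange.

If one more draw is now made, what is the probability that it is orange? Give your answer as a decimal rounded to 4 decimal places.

0.6143

For each hypothesis, P(data | H) works out to: P(data | bag A) = (3/8)(3/8)(5/8)(3/8)(5/8) = 0.020599; P(data | bag B) = (4/11)(4/11)(7/11)(4/11)(7/11) = 0.019472; P(data | bag C) = (4/10)(4/10)(6/10)(4/10)(6/10) = 0.02304.
Multiplying each by its prior: 4/9 · 0.020599 = 0.0091553, 1/9 · 0.019472 = 0.0021636, 4/9 · 0.02304 = 0.01024; these sum to 0.021559.
Normalising, the posterior is P(bag A | data) = 0.42466, P(bag B | data) = 0.10036, P(bag C | data) = 0.47498.
So P(orange next | data) = Σ P(orange next | H) P(H | data) = (5/8)(0.42466) + (7/11)(0.10036) + (3/5)(0.47498) = 0.61427.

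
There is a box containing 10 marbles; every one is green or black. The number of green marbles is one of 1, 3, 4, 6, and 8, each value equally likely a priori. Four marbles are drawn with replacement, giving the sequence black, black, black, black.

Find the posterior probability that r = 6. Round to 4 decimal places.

0.0243

For each hypothesis, P(data | H) works out to: P(data | r = 1) = (9/10)(9/10)(9/10)(9/10) = 0.6561; P(data | r = 3) = (7/10)(7/10)(7/10)(7/10) = 0.2401; P(data | r = 4) = (6/10)(6/10)(6/10)(6/10) = 0.1296; P(data | r = 6) = (4/10)(4/10)(4/10)(4/10) = 0.0256; P(data | r = 8) = (2/10)(2/10)(2/10)(2/10) = 0.0016.
Multiplying each by its prior: 1/5 · 0.6561 = 0.13122, 1/5 · 0.2401 = 0.04802, 1/5 · 0.1296 = 0.02592, 1/5 · 0.0256 = 0.00512, 1/5 · 0.0016 = 0.00032; summing to 0.2106.
Hence P(r = 6 | data) = (0.00512) / (0.2106) = 0.024311.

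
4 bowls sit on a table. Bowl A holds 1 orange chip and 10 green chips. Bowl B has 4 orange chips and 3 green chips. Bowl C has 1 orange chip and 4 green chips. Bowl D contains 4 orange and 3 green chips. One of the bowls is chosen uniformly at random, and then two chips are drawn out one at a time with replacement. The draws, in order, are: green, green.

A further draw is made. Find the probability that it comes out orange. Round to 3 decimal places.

0.225

Under each hypothesis, the probability of the observed sequence is: P(data | bowl A) = (10/11)(10/11) = 0.82645; P(data | bowl B) = (3/7)(3/7) = 0.18367; P(data | bowl C) = (4/5)(4/5) = 0.64; P(data | bowl D) = (3/7)(3/7) = 0.18367.
Weighting by the prior gives 1/4 · 0.82645 = 0.20661, 1/4 · 0.18367 = 0.045918, 1/4 · 0.64 = 0.16, 1/4 · 0.18367 = 0.045918; with total 0.45845.
Dividing through by the total gives posterior P(bowl A | data) = 0.45068, P(bowl B | data) = 0.10016, P(bowl C | data) = 0.349, P(bowl D | data) = 0.10016.
The predictive probability is P(orange next | data) = (1/11)(0.45068) + (4/7)(0.10016) + (1/5)(0.349) + (4/7)(0.10016) = 0.22524.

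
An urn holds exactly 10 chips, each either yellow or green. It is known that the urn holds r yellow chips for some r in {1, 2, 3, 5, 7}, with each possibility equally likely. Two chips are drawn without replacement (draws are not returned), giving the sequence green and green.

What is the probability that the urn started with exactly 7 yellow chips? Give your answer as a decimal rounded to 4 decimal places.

0.0306

Compute the likelihood of the observed sequence for each case: P(data | r = 1) = (9/10)(8/9) = 4/5; P(data | r = 2) = (8/10)(7/9) = 28/45; P(data | r = 3) = (7/10)(6/9) = 7/15; P(data | r = 5) = (5/10)(4/9) = 2/9; P(data | r = 7) = (3/10)(2/9) = 1/15.
Multiplying each by its prior: 1/5 · 4/5 = 4/25, 1/5 · 28/45 = 28/225, 1/5 · 7/15 = 7/75, 1/5 · 2/9 = 2/45, 1/5 · 1/15 = 1/75; these sum to 98/225.
So P(r = 7 | data) = (1/75) / (98/225) = 3/98.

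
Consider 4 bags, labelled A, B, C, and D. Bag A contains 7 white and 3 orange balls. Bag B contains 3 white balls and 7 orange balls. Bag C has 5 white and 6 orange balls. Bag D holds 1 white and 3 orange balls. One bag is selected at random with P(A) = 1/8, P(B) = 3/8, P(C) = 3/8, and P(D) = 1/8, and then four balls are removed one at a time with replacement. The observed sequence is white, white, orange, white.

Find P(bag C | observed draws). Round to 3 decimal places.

0.473

The likelihood of the observed sequence under each hypothesis: P(data | bag A) = (7/10)(7/10)(3/10)(7/10) = 0.1029; P(data | bag B) = (3/10)(3/10)(7/10)(3/10) = 0.0189; P(data | bag C) = (5/11)(5/11)(6/11)(5/11) = 0.051226; P(data | bag D) = (1/4)(1/4)(3/4)(1/4) = 0.011719.
Multiplying each by its prior: 1/8 · 0.1029 = 0.012863, 3/8 · 0.0189 = 0.0070875, 3/8 · 0.051226 = 0.01921, 1/8 · 0.011719 = 0.0014648; with total 0.040625.
Therefore the posterior P(bag C | data) = (0.01921) / (0.040625) = 0.47286.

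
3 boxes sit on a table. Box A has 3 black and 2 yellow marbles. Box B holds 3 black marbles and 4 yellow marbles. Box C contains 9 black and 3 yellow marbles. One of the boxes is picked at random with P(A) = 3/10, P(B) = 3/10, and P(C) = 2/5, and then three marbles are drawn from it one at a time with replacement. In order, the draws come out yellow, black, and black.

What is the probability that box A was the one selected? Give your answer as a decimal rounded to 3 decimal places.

0.330

The likelihood of the observed sequence under each hypothesis: P(data | box A) = (2/5)(3/5)(3/5) = 0.144; P(data | box B) = (4/7)(3/7)(3/7) = 0.10496; P(data | box C) = (3/12)(9/12)(9/12) = 0.14062.
The prior-weighted likelihoods are 3/10 · 0.144 = 0.0432, 3/10 · 0.10496 = 0.031487, 2/5 · 0.14062 = 0.05625; summing to 0.13094.
So P(box A | data) = (0.0432) / (0.13094) = 0.32993.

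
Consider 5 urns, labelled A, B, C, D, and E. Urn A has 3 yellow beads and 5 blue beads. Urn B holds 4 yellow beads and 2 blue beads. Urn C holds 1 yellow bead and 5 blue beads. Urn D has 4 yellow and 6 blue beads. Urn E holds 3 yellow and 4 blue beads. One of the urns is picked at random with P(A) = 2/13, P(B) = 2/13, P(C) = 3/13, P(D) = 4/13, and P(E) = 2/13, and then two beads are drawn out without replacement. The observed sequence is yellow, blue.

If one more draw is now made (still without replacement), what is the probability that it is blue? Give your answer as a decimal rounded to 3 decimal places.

Compute the likelihood of the observed sequence for each case: P(data | urn A) = (3/8)(5/7) = 0.26786; P(data | urn B) = (4/6)(2/5) = 0.26667; P(data | urn C) = (1/6)(5/5) = 0.16667; P(data | urn D) = (4/10)(6/9) = 0.26667; P(data | urn E) = (3/7)(4/6) = 0.28571.
Multiplying each by its prior: 2/13 · 0.26786 = 0.041209, 2/13 · 0.26667 = 0.041026, 3/13 · 0.16667 = 0.038462, 4/13 · 0.26667 = 0.082051, 2/13 · 0.28571 = 0.043956; with total 0.2467.
Normalising, the posterior is P(urn A | data) = 0.16704, P(urn B | data) = 0.1663, P(urn C | data) = 0.1559, P(urn D | data) = 0.33259, P(urn E | data) = 0.17817.
The predictive probability is P(blue next | data) = (2/3)(0.16704) + (1/4)(0.1663) + (1)(0.1559) + (5/8)(0.33259) + (3/5)(0.17817) = 0.62361.

0.624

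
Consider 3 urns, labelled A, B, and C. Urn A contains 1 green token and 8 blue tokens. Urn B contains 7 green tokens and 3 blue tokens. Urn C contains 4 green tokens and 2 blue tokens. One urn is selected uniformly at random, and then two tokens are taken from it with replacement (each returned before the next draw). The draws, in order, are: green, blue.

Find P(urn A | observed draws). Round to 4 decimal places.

0.1860

Under each hypothesis, the probability of the observed sequence is: P(data | urn A) = (1/9)(8/9) = 0.098765; P(data | urn B) = (7/10)(3/10) = 0.21; P(data | urn C) = (4/6)(2/6) = 0.22222.
Weighting by the prior gives 1/3 · 0.098765 = 0.032922, 1/3 · 0.21 = 0.07, 1/3 · 0.22222 = 0.074074; summing to 0.177.
So P(urn A | data) = (0.032922) / (0.177) = 0.186.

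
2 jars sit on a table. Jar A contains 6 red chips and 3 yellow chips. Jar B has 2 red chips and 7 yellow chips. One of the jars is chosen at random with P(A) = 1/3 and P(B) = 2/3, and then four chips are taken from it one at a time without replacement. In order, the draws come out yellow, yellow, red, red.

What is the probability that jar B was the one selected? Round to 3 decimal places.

For each hypothesis, P(data | H) works out to: P(data | jar A) = (3/9)(2/8)(6/7)(5/6) = 5/84; P(data | jar B) = (7/9)(6/8)(2/7)(1/6) = 1/36.
Weighting by the prior gives 1/3 · 5/84 = 5/252, 2/3 · 1/36 = 1/54; these sum to 29/756.
So P(jar B | data) = (1/54) / (29/756) = 14/29.

0.483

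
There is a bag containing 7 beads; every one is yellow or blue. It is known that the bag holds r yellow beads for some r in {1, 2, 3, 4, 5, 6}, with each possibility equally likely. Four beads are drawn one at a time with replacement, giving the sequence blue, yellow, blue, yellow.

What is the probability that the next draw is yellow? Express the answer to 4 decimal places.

Compute the likelihood of the observed sequence for each case: P(data | r = 1) = (6/7)(1/7)(6/7)(1/7) = 0.014994; P(data | r = 2) = (5/7)(2/7)(5/7)(2/7) = 0.041649; P(data | r = 3) = (4/7)(3/7)(4/7)(3/7) = 0.059975; P(data | r = 4) = (3/7)(4/7)(3/7)(4/7) = 0.059975; P(data | r = 5) = (2/7)(5/7)(2/7)(5/7) = 0.041649; P(data | r = 6) = (1/7)(6/7)(1/7)(6/7) = 0.014994.
Multiplying each by its prior: 1/6 · 0.014994 = 0.002499, 1/6 · 0.041649 = 0.0069416, 1/6 · 0.059975 = 0.0099958, 1/6 · 0.059975 = 0.0099958, 1/6 · 0.041649 = 0.0069416, 1/6 · 0.014994 = 0.002499; with total 0.038873.
Normalising, the posterior is P(r = 1 | data) = 0.064286, P(r = 2 | data) = 0.17857, P(r = 3 | data) = 0.25714, P(r = 4 | data) = 0.25714, P(r = 5 | data) = 0.17857, P(r = 6 | data) = 0.064286.
The predictive probability is P(yellow next | data) = (1/7)(0.064286) + (2/7)(0.17857) + (3/7)(0.25714) + (4/7)(0.25714) + (5/7)(0.17857) + (6/7)(0.064286) = 0.5.

0.5000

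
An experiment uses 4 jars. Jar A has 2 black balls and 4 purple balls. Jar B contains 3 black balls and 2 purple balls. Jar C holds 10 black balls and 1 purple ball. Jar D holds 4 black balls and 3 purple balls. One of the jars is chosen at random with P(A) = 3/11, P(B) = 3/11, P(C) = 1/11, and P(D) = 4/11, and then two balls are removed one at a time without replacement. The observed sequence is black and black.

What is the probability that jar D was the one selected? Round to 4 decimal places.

0.3734

The likelihood of the observed sequence under each hypothesis: P(data | jar A) = (2/6)(1/5) = 0.066667; P(data | jar B) = (3/5)(2/4) = 0.3; P(data | jar C) = (10/11)(9/10) = 0.81818; P(data | jar D) = (4/7)(3/6) = 0.28571.
Weighting by the prior gives 3/11 · 0.066667 = 0.018182, 3/11 · 0.3 = 0.081818, 1/11 · 0.81818 = 0.07438, 4/11 · 0.28571 = 0.1039; summing to 0.27828.
So P(jar D | data) = (0.1039) / (0.27828) = 0.37336.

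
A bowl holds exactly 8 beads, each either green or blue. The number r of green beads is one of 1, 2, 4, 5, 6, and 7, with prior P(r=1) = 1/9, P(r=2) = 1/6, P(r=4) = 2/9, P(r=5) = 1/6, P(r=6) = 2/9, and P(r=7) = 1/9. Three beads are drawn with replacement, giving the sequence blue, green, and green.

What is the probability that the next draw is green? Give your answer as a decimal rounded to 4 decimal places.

0.6192

Compute the likelihood of the observed sequence for each case: P(data | r = 1) = (7/8)(1/8)(1/8) = 0.013672; P(data | r = 2) = (6/8)(2/8)(2/8) = 0.046875; P(data | r = 4) = (4/8)(4/8)(4/8) = 0.125; P(data | r = 5) = (3/8)(5/8)(5/8) = 0.14648; P(data | r = 6) = (2/8)(6/8)(6/8) = 0.14062; P(data | r = 7) = (1/8)(7/8)(7/8) = 0.095703.
Weighting by the prior gives 1/9 · 0.013672 = 0.0015191, 1/6 · 0.046875 = 0.0078125, 2/9 · 0.125 = 0.027778, 1/6 · 0.14648 = 0.024414, 2/9 · 0.14062 = 0.03125, 1/9 · 0.095703 = 0.010634; these sum to 0.10341.
Normalising, the posterior is P(r = 1 | data) = 0.01469, P(r = 2 | data) = 0.075551, P(r = 4 | data) = 0.26863, P(r = 5 | data) = 0.2361, P(r = 6 | data) = 0.3022, P(r = 7 | data) = 0.10283.
Averaging over the posterior, P(green next | data) = (1/8)(0.01469) + (1/4)(0.075551) + (1/2)(0.26863) + (5/8)(0.2361) + (3/4)(0.3022) + (7/8)(0.10283) = 0.61923.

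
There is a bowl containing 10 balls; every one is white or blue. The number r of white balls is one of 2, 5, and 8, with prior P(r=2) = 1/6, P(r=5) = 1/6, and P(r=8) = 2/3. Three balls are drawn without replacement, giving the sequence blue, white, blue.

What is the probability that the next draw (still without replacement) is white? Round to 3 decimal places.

0.497

For each hypothesis, P(data | H) works out to: P(data | r = 2) = (8/10)(2/9)(7/8) = 7/45; P(data | r = 5) = (5/10)(5/9)(4/8) = 5/36; P(data | r = 8) = (2/10)(8/9)(1/8) = 1/45.
Multiplying each by its prior: 1/6 · 7/45 = 7/270, 1/6 · 5/36 = 5/216, 2/3 · 1/45 = 2/135; with total 23/360.
Dividing through by the total gives posterior P(r = 2 | data) = 28/69, P(r = 5 | data) = 25/69, P(r = 8 | data) = 16/69.
Averaging over the posterior, P(white next | data) = (1/7)(28/69) + (4/7)(25/69) + (1)(16/69) = 80/161.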